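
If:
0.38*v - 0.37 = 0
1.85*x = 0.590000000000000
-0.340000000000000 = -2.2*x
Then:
No Solution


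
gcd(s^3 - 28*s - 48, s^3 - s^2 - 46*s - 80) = s + 2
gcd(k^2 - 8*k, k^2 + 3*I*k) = k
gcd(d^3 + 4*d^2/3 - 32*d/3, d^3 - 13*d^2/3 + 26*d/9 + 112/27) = d - 8/3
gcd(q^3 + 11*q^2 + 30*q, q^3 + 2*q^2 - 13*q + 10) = q + 5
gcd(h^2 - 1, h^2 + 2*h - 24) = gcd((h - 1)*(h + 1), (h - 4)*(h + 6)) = 1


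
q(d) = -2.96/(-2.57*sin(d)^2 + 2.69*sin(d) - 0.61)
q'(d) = -2.96*(5.14*sin(d)*cos(d) - 2.69*cos(d))/(-2.57*sin(d)^2 + 2.69*sin(d) - 0.61)^2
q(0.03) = 5.57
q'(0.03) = 26.55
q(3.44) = 1.82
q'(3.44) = -4.51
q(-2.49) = 0.93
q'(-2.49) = -1.35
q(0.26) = 33.52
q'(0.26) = 502.05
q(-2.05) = 0.59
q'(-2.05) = -0.39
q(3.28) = 2.87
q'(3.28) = -9.39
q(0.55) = -31.52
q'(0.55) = 0.97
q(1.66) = 6.16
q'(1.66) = 2.78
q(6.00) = 1.89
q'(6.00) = 4.80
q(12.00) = 1.06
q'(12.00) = 1.74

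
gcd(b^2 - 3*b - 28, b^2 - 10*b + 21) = b - 7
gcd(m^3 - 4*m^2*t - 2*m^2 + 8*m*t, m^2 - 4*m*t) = -m^2 + 4*m*t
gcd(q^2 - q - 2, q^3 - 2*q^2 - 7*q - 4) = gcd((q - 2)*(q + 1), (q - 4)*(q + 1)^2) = q + 1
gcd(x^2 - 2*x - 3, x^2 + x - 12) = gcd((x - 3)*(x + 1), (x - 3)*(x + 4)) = x - 3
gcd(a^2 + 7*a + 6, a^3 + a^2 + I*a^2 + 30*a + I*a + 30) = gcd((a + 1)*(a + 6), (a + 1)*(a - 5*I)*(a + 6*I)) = a + 1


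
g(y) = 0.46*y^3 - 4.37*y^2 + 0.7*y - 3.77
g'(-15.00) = 442.30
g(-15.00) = -2550.02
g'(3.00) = -13.10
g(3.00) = -28.58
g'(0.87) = -5.86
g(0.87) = -6.17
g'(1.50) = -9.30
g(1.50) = -11.00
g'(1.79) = -10.52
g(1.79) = -13.88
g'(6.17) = -0.69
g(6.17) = -57.76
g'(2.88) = -13.02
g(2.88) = -27.01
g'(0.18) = -0.83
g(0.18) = -3.78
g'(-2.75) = 35.17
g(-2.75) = -48.31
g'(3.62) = -12.85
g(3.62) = -36.68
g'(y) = 1.38*y^2 - 8.74*y + 0.7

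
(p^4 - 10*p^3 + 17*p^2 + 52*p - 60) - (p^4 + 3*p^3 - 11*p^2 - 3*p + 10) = -13*p^3 + 28*p^2 + 55*p - 70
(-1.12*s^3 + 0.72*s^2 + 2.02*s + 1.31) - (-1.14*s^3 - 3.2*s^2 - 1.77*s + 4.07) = 0.0199999999999998*s^3 + 3.92*s^2 + 3.79*s - 2.76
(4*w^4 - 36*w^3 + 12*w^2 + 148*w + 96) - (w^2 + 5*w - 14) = 4*w^4 - 36*w^3 + 11*w^2 + 143*w + 110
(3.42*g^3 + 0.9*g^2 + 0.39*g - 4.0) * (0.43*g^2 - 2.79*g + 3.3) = 1.4706*g^5 - 9.1548*g^4 + 8.9427*g^3 + 0.1619*g^2 + 12.447*g - 13.2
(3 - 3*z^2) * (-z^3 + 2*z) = 3*z^5 - 9*z^3 + 6*z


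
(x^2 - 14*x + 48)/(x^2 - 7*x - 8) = (x - 6)/(x + 1)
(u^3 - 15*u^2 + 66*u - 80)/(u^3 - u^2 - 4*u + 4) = (u^2 - 13*u + 40)/(u^2 + u - 2)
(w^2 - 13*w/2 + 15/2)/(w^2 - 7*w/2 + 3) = (w - 5)/(w - 2)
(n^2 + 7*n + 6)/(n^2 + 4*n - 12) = (n + 1)/(n - 2)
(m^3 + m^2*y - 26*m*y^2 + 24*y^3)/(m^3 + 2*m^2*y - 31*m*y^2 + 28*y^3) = (m + 6*y)/(m + 7*y)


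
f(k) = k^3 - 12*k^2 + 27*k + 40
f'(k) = 3*k^2 - 24*k + 27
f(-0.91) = 4.74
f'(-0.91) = 51.32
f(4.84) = 2.95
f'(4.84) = -18.88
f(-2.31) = -98.73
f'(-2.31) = 98.45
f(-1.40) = -24.06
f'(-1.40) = 66.48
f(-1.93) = -64.00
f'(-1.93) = 84.49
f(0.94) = 55.61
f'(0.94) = 7.09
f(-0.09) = 37.47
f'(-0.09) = 29.18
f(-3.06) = -183.64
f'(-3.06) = 128.53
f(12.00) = 364.00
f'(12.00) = 171.00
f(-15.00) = -6440.00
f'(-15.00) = 1062.00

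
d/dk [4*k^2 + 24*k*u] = 8*k + 24*u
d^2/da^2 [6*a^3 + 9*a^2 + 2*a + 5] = 36*a + 18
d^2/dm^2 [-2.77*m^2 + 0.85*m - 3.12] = -5.54000000000000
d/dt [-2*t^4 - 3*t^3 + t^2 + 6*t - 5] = -8*t^3 - 9*t^2 + 2*t + 6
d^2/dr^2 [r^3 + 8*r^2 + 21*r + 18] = 6*r + 16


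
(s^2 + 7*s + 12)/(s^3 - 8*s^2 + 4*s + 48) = (s^2 + 7*s + 12)/(s^3 - 8*s^2 + 4*s + 48)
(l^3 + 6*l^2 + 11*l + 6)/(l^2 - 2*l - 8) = (l^2 + 4*l + 3)/(l - 4)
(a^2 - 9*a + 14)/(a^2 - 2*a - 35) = (a - 2)/(a + 5)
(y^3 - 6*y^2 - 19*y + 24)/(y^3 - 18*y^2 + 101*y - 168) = (y^2 + 2*y - 3)/(y^2 - 10*y + 21)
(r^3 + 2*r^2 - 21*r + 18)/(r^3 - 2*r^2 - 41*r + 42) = (r - 3)/(r - 7)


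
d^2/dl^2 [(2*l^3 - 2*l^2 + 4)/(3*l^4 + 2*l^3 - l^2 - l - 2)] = 4*(9*l^9 - 27*l^8 - 9*l^7 + 196*l^6 + 240*l^5 - 60*l^4 - 72*l^3 + 78*l^2 + 42*l - 6)/(27*l^12 + 54*l^11 + 9*l^10 - 55*l^9 - 93*l^8 - 60*l^7 + 32*l^6 + 63*l^5 + 51*l^4 + 11*l^3 - 18*l^2 - 12*l - 8)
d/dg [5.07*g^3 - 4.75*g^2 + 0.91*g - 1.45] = 15.21*g^2 - 9.5*g + 0.91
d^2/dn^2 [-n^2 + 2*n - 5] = -2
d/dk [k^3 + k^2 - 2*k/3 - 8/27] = 3*k^2 + 2*k - 2/3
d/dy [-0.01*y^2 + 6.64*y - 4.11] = 6.64 - 0.02*y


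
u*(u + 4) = u^2 + 4*u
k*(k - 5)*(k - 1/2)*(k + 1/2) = k^4 - 5*k^3 - k^2/4 + 5*k/4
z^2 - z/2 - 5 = (z - 5/2)*(z + 2)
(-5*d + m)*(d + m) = -5*d^2 - 4*d*m + m^2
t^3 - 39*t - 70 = (t - 7)*(t + 2)*(t + 5)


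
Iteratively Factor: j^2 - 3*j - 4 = (j - 4)*(j + 1)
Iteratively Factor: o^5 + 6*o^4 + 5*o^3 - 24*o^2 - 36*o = (o - 2)*(o^4 + 8*o^3 + 21*o^2 + 18*o) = (o - 2)*(o + 3)*(o^3 + 5*o^2 + 6*o) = o*(o - 2)*(o + 3)*(o^2 + 5*o + 6) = o*(o - 2)*(o + 3)^2*(o + 2)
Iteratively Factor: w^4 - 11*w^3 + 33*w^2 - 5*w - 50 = (w + 1)*(w^3 - 12*w^2 + 45*w - 50) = (w - 5)*(w + 1)*(w^2 - 7*w + 10) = (w - 5)^2*(w + 1)*(w - 2)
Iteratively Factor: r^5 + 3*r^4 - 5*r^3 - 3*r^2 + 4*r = (r - 1)*(r^4 + 4*r^3 - r^2 - 4*r) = (r - 1)^2*(r^3 + 5*r^2 + 4*r) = r*(r - 1)^2*(r^2 + 5*r + 4) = r*(r - 1)^2*(r + 1)*(r + 4)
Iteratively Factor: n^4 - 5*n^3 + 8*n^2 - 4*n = (n)*(n^3 - 5*n^2 + 8*n - 4) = n*(n - 2)*(n^2 - 3*n + 2) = n*(n - 2)*(n - 1)*(n - 2)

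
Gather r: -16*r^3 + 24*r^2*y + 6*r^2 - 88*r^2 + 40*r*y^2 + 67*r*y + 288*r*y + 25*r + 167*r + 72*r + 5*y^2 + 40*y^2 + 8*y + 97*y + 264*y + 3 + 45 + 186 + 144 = -16*r^3 + r^2*(24*y - 82) + r*(40*y^2 + 355*y + 264) + 45*y^2 + 369*y + 378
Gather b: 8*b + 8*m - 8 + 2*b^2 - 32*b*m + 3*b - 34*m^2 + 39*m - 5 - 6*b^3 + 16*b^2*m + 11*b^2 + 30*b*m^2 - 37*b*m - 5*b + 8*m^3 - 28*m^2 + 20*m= -6*b^3 + b^2*(16*m + 13) + b*(30*m^2 - 69*m + 6) + 8*m^3 - 62*m^2 + 67*m - 13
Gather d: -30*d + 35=35 - 30*d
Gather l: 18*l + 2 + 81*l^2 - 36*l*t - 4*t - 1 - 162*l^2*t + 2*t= l^2*(81 - 162*t) + l*(18 - 36*t) - 2*t + 1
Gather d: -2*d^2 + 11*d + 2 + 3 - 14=-2*d^2 + 11*d - 9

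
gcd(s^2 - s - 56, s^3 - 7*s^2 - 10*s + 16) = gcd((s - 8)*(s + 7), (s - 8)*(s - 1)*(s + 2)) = s - 8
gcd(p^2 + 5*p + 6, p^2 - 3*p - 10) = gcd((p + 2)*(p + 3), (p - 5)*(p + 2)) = p + 2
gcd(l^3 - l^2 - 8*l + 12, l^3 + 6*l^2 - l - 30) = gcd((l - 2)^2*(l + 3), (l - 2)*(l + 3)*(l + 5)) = l^2 + l - 6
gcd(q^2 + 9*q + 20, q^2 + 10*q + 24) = q + 4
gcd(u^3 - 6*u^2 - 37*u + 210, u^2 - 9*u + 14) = u - 7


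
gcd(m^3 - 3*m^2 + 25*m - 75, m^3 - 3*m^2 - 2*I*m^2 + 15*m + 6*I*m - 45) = m^2 + m*(-3 - 5*I) + 15*I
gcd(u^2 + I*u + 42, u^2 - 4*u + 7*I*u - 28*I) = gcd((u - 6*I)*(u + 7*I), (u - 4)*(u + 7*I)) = u + 7*I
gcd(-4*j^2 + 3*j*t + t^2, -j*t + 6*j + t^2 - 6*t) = -j + t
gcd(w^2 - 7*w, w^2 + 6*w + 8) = 1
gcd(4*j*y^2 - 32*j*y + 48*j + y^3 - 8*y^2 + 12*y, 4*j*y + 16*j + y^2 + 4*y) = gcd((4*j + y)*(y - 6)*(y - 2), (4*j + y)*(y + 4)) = 4*j + y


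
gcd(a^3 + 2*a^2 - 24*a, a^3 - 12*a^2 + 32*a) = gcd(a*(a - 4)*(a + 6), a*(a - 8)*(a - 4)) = a^2 - 4*a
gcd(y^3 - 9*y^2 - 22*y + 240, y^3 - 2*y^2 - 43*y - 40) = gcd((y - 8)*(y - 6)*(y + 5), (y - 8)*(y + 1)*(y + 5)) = y^2 - 3*y - 40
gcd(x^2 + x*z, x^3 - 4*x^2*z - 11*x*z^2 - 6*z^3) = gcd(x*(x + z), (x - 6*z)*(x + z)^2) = x + z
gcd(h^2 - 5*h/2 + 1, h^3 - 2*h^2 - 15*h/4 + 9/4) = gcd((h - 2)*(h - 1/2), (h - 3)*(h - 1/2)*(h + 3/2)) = h - 1/2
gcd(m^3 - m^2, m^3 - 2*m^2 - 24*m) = m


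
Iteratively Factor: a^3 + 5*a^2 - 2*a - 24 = (a + 4)*(a^2 + a - 6) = (a + 3)*(a + 4)*(a - 2)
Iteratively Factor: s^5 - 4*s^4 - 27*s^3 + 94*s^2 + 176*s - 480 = (s - 5)*(s^4 + s^3 - 22*s^2 - 16*s + 96) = (s - 5)*(s - 4)*(s^3 + 5*s^2 - 2*s - 24) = (s - 5)*(s - 4)*(s - 2)*(s^2 + 7*s + 12) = (s - 5)*(s - 4)*(s - 2)*(s + 4)*(s + 3)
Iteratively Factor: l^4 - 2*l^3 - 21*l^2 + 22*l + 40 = (l - 2)*(l^3 - 21*l - 20) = (l - 2)*(l + 1)*(l^2 - l - 20) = (l - 5)*(l - 2)*(l + 1)*(l + 4)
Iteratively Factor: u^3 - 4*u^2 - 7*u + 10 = (u - 5)*(u^2 + u - 2) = (u - 5)*(u - 1)*(u + 2)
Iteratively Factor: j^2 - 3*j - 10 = (j - 5)*(j + 2)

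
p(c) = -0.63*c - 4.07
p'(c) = -0.630000000000000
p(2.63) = -5.73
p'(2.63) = -0.63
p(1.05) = -4.73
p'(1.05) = -0.63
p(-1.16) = -3.34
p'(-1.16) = -0.63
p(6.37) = -8.08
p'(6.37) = -0.63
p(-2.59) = -2.44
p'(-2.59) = -0.63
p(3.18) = -6.07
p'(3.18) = -0.63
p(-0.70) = -3.63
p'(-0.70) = -0.63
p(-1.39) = -3.19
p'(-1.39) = -0.63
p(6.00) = -7.85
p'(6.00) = -0.63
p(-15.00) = 5.38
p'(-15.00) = -0.63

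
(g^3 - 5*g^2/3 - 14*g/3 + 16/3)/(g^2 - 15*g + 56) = (3*g^3 - 5*g^2 - 14*g + 16)/(3*(g^2 - 15*g + 56))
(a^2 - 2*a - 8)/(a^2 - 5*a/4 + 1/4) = 4*(a^2 - 2*a - 8)/(4*a^2 - 5*a + 1)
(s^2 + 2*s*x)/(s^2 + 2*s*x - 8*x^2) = s*(s + 2*x)/(s^2 + 2*s*x - 8*x^2)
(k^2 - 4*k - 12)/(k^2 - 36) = (k + 2)/(k + 6)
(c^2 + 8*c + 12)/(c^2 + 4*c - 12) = (c + 2)/(c - 2)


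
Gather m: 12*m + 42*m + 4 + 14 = 54*m + 18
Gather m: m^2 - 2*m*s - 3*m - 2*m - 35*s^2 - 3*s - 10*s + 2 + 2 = m^2 + m*(-2*s - 5) - 35*s^2 - 13*s + 4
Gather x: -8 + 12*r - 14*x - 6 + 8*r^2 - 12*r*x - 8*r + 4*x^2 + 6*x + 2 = 8*r^2 + 4*r + 4*x^2 + x*(-12*r - 8) - 12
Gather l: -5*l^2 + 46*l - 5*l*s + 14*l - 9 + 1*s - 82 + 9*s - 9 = -5*l^2 + l*(60 - 5*s) + 10*s - 100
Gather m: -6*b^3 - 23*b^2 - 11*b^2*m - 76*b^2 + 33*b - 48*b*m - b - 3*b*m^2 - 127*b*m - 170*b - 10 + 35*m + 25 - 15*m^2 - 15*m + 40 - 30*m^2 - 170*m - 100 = -6*b^3 - 99*b^2 - 138*b + m^2*(-3*b - 45) + m*(-11*b^2 - 175*b - 150) - 45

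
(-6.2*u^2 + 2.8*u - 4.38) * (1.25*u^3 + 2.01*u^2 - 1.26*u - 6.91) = -7.75*u^5 - 8.962*u^4 + 7.965*u^3 + 30.5102*u^2 - 13.8292*u + 30.2658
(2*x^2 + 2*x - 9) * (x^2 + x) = 2*x^4 + 4*x^3 - 7*x^2 - 9*x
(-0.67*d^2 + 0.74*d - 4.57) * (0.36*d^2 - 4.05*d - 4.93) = -0.2412*d^4 + 2.9799*d^3 - 1.3391*d^2 + 14.8603*d + 22.5301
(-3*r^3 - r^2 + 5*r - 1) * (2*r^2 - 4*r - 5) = -6*r^5 + 10*r^4 + 29*r^3 - 17*r^2 - 21*r + 5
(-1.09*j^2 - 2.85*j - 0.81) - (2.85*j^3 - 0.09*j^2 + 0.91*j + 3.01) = -2.85*j^3 - 1.0*j^2 - 3.76*j - 3.82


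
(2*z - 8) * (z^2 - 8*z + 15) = 2*z^3 - 24*z^2 + 94*z - 120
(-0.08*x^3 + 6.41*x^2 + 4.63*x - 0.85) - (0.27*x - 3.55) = -0.08*x^3 + 6.41*x^2 + 4.36*x + 2.7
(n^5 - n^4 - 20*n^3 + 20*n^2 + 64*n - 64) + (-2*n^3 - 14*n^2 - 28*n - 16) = n^5 - n^4 - 22*n^3 + 6*n^2 + 36*n - 80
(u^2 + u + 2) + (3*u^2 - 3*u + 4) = 4*u^2 - 2*u + 6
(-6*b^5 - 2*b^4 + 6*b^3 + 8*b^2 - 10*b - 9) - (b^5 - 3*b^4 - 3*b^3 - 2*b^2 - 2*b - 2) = -7*b^5 + b^4 + 9*b^3 + 10*b^2 - 8*b - 7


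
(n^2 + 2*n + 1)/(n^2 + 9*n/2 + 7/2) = 2*(n + 1)/(2*n + 7)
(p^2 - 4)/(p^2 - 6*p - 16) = (p - 2)/(p - 8)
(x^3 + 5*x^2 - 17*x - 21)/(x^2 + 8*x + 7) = x - 3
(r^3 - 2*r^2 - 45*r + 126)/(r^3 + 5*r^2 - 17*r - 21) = (r - 6)/(r + 1)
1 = 1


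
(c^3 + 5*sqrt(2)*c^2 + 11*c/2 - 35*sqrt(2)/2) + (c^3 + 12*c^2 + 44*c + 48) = 2*c^3 + 5*sqrt(2)*c^2 + 12*c^2 + 99*c/2 - 35*sqrt(2)/2 + 48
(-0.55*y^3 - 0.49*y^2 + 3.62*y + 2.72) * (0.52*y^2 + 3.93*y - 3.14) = -0.286*y^5 - 2.4163*y^4 + 1.6837*y^3 + 17.1796*y^2 - 0.677200000000001*y - 8.5408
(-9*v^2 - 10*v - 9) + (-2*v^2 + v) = -11*v^2 - 9*v - 9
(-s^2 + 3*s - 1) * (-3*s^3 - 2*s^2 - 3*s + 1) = 3*s^5 - 7*s^4 - 8*s^2 + 6*s - 1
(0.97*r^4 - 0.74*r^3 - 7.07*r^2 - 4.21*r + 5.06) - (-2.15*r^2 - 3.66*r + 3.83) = 0.97*r^4 - 0.74*r^3 - 4.92*r^2 - 0.55*r + 1.23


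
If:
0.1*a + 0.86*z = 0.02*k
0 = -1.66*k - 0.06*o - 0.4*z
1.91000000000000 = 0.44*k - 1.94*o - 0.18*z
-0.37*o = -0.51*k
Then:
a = -49.62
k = -1.32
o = -1.82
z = 5.74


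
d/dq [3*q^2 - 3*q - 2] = 6*q - 3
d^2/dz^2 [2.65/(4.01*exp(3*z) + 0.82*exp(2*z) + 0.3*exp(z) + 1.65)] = (2.65*(12.03*exp(2*z) + 1.64*exp(z) + 0.3)*(24.06*exp(2*z) + 3.28*exp(z) + 0.6)*exp(z) - (95.6385*exp(2*z) + 8.692*exp(z) + 0.795)*(4.01*exp(3*z) + 0.82*exp(2*z) + 0.3*exp(z) + 1.65))*exp(z)/(4.01*exp(3*z) + 0.82*exp(2*z) + 0.3*exp(z) + 1.65)^3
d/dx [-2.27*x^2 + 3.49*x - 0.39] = 3.49 - 4.54*x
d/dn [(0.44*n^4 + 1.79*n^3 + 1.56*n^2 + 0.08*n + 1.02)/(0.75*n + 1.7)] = (0.99*n^4 + 5.677*n^3 + 10.299*n^2 + 5.304*n - 0.629)/(0.5625*n^2 + 2.55*n + 2.89)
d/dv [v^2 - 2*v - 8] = 2*v - 2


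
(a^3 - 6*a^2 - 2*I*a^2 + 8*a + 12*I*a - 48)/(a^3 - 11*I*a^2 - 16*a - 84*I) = (a^2 + a*(-6 - 4*I) + 24*I)/(a^2 - 13*I*a - 42)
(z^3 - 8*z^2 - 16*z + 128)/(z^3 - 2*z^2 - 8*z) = (z^2 - 4*z - 32)/(z*(z + 2))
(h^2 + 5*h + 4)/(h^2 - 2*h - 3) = (h + 4)/(h - 3)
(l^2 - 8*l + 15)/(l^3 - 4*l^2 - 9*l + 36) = (l - 5)/(l^2 - l - 12)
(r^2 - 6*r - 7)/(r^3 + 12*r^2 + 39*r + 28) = (r - 7)/(r^2 + 11*r + 28)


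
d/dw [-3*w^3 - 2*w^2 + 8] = w*(-9*w - 4)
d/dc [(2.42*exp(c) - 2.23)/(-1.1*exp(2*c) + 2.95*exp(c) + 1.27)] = (2.662*exp(2*c) - 4.906*exp(c) + 9.6519)*exp(c)/(1.21*exp(4*c) - 6.49*exp(3*c) + 5.9085*exp(2*c) + 7.493*exp(c) + 1.6129)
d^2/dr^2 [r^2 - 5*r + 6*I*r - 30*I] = 2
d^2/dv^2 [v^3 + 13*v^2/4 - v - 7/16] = 6*v + 13/2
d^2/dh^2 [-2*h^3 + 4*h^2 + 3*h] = 8 - 12*h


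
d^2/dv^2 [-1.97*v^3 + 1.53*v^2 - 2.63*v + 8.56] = 3.06 - 11.82*v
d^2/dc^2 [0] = 0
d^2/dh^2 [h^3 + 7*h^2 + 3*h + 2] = 6*h + 14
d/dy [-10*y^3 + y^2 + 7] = 2*y*(1 - 15*y)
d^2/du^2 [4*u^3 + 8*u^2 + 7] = 24*u + 16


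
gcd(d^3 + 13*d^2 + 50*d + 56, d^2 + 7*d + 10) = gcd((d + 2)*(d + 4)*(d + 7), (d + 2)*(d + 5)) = d + 2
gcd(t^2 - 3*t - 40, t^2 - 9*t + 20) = 1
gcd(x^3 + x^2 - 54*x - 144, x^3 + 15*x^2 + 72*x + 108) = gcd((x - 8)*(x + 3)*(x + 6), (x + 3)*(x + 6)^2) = x^2 + 9*x + 18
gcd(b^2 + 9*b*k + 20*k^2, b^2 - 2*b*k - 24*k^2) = b + 4*k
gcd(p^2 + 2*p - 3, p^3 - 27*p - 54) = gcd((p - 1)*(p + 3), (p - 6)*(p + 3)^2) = p + 3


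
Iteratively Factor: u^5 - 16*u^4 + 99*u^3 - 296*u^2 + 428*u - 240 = (u - 4)*(u^4 - 12*u^3 + 51*u^2 - 92*u + 60) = (u - 5)*(u - 4)*(u^3 - 7*u^2 + 16*u - 12) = (u - 5)*(u - 4)*(u - 2)*(u^2 - 5*u + 6) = (u - 5)*(u - 4)*(u - 2)^2*(u - 3)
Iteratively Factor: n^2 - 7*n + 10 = (n - 2)*(n - 5)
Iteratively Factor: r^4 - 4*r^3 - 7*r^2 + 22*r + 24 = (r - 4)*(r^3 - 7*r - 6) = (r - 4)*(r - 3)*(r^2 + 3*r + 2) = (r - 4)*(r - 3)*(r + 2)*(r + 1)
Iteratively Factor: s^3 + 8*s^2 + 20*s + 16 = (s + 4)*(s^2 + 4*s + 4) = (s + 2)*(s + 4)*(s + 2)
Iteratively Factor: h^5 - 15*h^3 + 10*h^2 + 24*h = (h - 2)*(h^4 + 2*h^3 - 11*h^2 - 12*h) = (h - 3)*(h - 2)*(h^3 + 5*h^2 + 4*h) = (h - 3)*(h - 2)*(h + 4)*(h^2 + h) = (h - 3)*(h - 2)*(h + 1)*(h + 4)*(h)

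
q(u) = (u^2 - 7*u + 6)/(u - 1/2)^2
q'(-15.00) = 0.03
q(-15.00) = 1.40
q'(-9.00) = 0.07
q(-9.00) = 1.66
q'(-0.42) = 14.15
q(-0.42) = 10.77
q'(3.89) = 0.38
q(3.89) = -0.53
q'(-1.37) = 2.56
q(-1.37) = 4.99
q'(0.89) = -53.27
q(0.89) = 3.70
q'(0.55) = -41600.00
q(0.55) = 981.00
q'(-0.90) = 5.07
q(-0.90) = 6.69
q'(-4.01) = 0.35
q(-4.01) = 2.47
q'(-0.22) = 26.31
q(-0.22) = 14.64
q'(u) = (2*u - 7)/(u - 1/2)^2 - 2*(u^2 - 7*u + 6)/(u - 1/2)^3 = 4*(12*u - 17)/(8*u^3 - 12*u^2 + 6*u - 1)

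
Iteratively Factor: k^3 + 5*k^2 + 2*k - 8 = (k + 4)*(k^2 + k - 2) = (k + 2)*(k + 4)*(k - 1)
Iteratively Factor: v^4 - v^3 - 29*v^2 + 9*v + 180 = (v - 3)*(v^3 + 2*v^2 - 23*v - 60) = (v - 5)*(v - 3)*(v^2 + 7*v + 12) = (v - 5)*(v - 3)*(v + 3)*(v + 4)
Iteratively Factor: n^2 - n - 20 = (n - 5)*(n + 4)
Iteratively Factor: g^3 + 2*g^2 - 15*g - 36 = (g - 4)*(g^2 + 6*g + 9) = (g - 4)*(g + 3)*(g + 3)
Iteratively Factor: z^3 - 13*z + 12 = (z - 1)*(z^2 + z - 12) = (z - 3)*(z - 1)*(z + 4)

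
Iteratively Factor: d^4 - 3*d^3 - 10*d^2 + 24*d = (d)*(d^3 - 3*d^2 - 10*d + 24) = d*(d - 2)*(d^2 - d - 12) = d*(d - 2)*(d + 3)*(d - 4)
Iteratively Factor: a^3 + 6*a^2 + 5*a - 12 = (a + 3)*(a^2 + 3*a - 4) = (a - 1)*(a + 3)*(a + 4)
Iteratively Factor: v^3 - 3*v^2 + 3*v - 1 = (v - 1)*(v^2 - 2*v + 1) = (v - 1)^2*(v - 1)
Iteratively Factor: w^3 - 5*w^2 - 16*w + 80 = (w - 5)*(w^2 - 16) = (w - 5)*(w - 4)*(w + 4)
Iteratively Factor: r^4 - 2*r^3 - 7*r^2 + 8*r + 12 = (r - 3)*(r^3 + r^2 - 4*r - 4) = (r - 3)*(r - 2)*(r^2 + 3*r + 2) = (r - 3)*(r - 2)*(r + 2)*(r + 1)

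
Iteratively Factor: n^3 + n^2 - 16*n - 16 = (n - 4)*(n^2 + 5*n + 4) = (n - 4)*(n + 1)*(n + 4)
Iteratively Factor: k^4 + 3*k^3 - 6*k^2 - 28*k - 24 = (k + 2)*(k^3 + k^2 - 8*k - 12) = (k + 2)^2*(k^2 - k - 6) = (k + 2)^3*(k - 3)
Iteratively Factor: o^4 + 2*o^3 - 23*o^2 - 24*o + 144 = (o + 4)*(o^3 - 2*o^2 - 15*o + 36) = (o + 4)^2*(o^2 - 6*o + 9) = (o - 3)*(o + 4)^2*(o - 3)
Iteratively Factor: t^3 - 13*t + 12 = (t - 1)*(t^2 + t - 12) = (t - 1)*(t + 4)*(t - 3)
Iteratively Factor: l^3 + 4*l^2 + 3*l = (l)*(l^2 + 4*l + 3) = l*(l + 3)*(l + 1)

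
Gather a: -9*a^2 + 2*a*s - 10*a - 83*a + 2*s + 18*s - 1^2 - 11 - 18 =-9*a^2 + a*(2*s - 93) + 20*s - 30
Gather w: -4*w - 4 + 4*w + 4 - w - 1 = -w - 1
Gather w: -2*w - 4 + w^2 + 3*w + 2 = w^2 + w - 2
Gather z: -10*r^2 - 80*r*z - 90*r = -10*r^2 - 80*r*z - 90*r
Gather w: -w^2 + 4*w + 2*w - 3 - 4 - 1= -w^2 + 6*w - 8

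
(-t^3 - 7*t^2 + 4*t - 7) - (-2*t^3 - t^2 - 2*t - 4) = t^3 - 6*t^2 + 6*t - 3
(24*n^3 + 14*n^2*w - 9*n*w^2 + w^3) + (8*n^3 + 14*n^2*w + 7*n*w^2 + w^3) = 32*n^3 + 28*n^2*w - 2*n*w^2 + 2*w^3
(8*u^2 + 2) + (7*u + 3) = 8*u^2 + 7*u + 5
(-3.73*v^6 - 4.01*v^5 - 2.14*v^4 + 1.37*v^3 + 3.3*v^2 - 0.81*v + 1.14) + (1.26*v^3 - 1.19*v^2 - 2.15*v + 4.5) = -3.73*v^6 - 4.01*v^5 - 2.14*v^4 + 2.63*v^3 + 2.11*v^2 - 2.96*v + 5.64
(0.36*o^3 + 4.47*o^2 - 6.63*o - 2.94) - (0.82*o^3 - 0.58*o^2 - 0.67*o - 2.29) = -0.46*o^3 + 5.05*o^2 - 5.96*o - 0.65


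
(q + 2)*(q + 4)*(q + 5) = q^3 + 11*q^2 + 38*q + 40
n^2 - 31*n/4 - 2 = (n - 8)*(n + 1/4)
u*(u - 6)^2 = u^3 - 12*u^2 + 36*u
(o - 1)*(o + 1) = o^2 - 1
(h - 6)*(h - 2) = h^2 - 8*h + 12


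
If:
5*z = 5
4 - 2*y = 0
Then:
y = 2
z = 1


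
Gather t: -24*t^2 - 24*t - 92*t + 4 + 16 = -24*t^2 - 116*t + 20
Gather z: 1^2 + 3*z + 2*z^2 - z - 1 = 2*z^2 + 2*z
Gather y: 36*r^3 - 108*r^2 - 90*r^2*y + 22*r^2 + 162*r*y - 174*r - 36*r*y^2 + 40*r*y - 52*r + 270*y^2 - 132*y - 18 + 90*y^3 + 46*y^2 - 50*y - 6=36*r^3 - 86*r^2 - 226*r + 90*y^3 + y^2*(316 - 36*r) + y*(-90*r^2 + 202*r - 182) - 24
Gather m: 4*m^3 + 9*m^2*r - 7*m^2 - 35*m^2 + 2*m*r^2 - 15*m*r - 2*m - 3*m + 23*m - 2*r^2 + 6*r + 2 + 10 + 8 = 4*m^3 + m^2*(9*r - 42) + m*(2*r^2 - 15*r + 18) - 2*r^2 + 6*r + 20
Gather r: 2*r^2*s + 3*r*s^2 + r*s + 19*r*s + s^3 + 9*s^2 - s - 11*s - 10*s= 2*r^2*s + r*(3*s^2 + 20*s) + s^3 + 9*s^2 - 22*s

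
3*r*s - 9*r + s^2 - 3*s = (3*r + s)*(s - 3)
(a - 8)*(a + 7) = a^2 - a - 56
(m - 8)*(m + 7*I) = m^2 - 8*m + 7*I*m - 56*I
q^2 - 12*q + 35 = (q - 7)*(q - 5)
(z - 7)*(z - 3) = z^2 - 10*z + 21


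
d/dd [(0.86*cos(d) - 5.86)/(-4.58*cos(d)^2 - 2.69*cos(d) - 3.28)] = (-3.9388*cos(d)^2 + 53.6776*cos(d) + 18.5842)*sin(d)/(20.9764*cos(d)^4 + 24.6404*cos(d)^3 + 37.2809*cos(d)^2 + 17.6464*cos(d) + 10.7584)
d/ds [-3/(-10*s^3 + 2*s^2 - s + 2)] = 3*(-30*s^2 + 4*s - 1)/(10*s^3 - 2*s^2 + s - 2)^2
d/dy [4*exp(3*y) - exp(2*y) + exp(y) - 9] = (12*exp(2*y) - 2*exp(y) + 1)*exp(y)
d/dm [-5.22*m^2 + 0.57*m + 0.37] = 0.57 - 10.44*m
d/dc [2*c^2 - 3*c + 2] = 4*c - 3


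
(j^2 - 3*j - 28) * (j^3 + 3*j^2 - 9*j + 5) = j^5 - 46*j^3 - 52*j^2 + 237*j - 140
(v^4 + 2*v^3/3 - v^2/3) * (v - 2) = v^5 - 4*v^4/3 - 5*v^3/3 + 2*v^2/3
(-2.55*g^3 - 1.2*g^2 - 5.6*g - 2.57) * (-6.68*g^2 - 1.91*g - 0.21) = 17.034*g^5 + 12.8865*g^4 + 40.2355*g^3 + 28.1156*g^2 + 6.0847*g + 0.5397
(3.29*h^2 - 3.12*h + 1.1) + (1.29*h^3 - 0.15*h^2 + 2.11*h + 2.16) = 1.29*h^3 + 3.14*h^2 - 1.01*h + 3.26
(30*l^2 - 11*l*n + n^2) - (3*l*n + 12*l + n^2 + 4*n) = 30*l^2 - 14*l*n - 12*l - 4*n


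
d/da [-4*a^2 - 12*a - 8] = -8*a - 12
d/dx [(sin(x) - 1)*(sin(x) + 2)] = sin(2*x) + cos(x)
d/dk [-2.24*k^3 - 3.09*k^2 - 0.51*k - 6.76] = -6.72*k^2 - 6.18*k - 0.51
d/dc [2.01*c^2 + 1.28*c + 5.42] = 4.02*c + 1.28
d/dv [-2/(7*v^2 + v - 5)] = 2*(14*v + 1)/(7*v^2 + v - 5)^2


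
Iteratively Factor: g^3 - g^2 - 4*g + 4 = (g - 1)*(g^2 - 4) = (g - 2)*(g - 1)*(g + 2)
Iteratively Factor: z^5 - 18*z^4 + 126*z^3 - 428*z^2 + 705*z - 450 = (z - 5)*(z^4 - 13*z^3 + 61*z^2 - 123*z + 90) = (z - 5)^2*(z^3 - 8*z^2 + 21*z - 18) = (z - 5)^2*(z - 3)*(z^2 - 5*z + 6) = (z - 5)^2*(z - 3)*(z - 2)*(z - 3)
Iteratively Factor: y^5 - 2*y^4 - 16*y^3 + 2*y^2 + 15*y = (y - 5)*(y^4 + 3*y^3 - y^2 - 3*y) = (y - 5)*(y - 1)*(y^3 + 4*y^2 + 3*y) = (y - 5)*(y - 1)*(y + 3)*(y^2 + y) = (y - 5)*(y - 1)*(y + 1)*(y + 3)*(y)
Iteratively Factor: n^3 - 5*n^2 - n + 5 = (n - 1)*(n^2 - 4*n - 5) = (n - 5)*(n - 1)*(n + 1)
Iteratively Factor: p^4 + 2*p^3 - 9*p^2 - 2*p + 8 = (p - 1)*(p^3 + 3*p^2 - 6*p - 8) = (p - 1)*(p + 4)*(p^2 - p - 2) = (p - 1)*(p + 1)*(p + 4)*(p - 2)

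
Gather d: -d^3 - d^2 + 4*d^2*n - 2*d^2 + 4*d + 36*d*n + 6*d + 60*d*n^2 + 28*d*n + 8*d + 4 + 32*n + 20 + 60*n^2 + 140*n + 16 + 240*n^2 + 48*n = -d^3 + d^2*(4*n - 3) + d*(60*n^2 + 64*n + 18) + 300*n^2 + 220*n + 40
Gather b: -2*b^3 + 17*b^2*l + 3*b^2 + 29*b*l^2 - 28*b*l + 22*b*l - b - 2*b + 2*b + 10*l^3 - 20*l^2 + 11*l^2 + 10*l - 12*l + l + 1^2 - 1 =-2*b^3 + b^2*(17*l + 3) + b*(29*l^2 - 6*l - 1) + 10*l^3 - 9*l^2 - l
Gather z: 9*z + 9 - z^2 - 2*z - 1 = -z^2 + 7*z + 8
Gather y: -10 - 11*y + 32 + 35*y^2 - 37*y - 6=35*y^2 - 48*y + 16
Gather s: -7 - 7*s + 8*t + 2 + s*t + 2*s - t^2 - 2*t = s*(t - 5) - t^2 + 6*t - 5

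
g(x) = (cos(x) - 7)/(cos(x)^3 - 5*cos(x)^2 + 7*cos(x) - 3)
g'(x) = (cos(x) - 7)*(3*sin(x)*cos(x)^2 - 10*sin(x)*cos(x) + 7*sin(x))/(cos(x)^3 - 5*cos(x)^2 + 7*cos(x) - 3)^2 - sin(x)/(cos(x)^3 - 5*cos(x)^2 + 7*cos(x) - 3)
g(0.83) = 25.74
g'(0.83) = -121.99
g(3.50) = 0.54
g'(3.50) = 0.22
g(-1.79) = 1.51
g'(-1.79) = 2.68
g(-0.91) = 17.94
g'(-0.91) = 77.05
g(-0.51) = 177.87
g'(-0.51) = 1391.31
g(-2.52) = 0.62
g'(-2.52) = 0.45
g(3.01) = 0.50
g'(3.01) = -0.07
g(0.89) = 19.57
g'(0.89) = -86.09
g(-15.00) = 0.67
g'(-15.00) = 0.55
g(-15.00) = 0.67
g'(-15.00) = 0.55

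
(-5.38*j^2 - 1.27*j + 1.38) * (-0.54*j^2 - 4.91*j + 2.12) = 2.9052*j^4 + 27.1016*j^3 - 5.9151*j^2 - 9.4682*j + 2.9256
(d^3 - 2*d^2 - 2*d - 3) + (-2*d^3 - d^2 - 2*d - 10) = -d^3 - 3*d^2 - 4*d - 13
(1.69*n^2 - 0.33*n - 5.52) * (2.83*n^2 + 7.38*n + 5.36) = 4.7827*n^4 + 11.5383*n^3 - 8.9986*n^2 - 42.5064*n - 29.5872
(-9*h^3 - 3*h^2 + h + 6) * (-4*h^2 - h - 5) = 36*h^5 + 21*h^4 + 44*h^3 - 10*h^2 - 11*h - 30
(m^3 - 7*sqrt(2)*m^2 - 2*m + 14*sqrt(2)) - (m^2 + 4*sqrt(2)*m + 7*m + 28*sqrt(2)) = m^3 - 7*sqrt(2)*m^2 - m^2 - 9*m - 4*sqrt(2)*m - 14*sqrt(2)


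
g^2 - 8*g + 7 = (g - 7)*(g - 1)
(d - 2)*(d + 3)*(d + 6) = d^3 + 7*d^2 - 36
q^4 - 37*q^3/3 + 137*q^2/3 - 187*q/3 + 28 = (q - 7)*(q - 3)*(q - 4/3)*(q - 1)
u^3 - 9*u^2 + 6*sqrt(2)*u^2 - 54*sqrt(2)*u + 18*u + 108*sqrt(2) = (u - 6)*(u - 3)*(u + 6*sqrt(2))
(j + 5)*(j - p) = j^2 - j*p + 5*j - 5*p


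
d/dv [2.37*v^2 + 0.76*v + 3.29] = 4.74*v + 0.76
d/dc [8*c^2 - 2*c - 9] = 16*c - 2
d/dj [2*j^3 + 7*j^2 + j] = 6*j^2 + 14*j + 1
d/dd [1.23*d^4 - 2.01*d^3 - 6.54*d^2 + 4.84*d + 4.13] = 4.92*d^3 - 6.03*d^2 - 13.08*d + 4.84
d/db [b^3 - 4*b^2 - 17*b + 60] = 3*b^2 - 8*b - 17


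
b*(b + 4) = b^2 + 4*b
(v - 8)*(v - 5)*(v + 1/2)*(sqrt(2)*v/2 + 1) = sqrt(2)*v^4/2 - 25*sqrt(2)*v^3/4 + v^3 - 25*v^2/2 + 67*sqrt(2)*v^2/4 + 10*sqrt(2)*v + 67*v/2 + 20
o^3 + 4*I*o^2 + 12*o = o*(o - 2*I)*(o + 6*I)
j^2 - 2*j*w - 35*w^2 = (j - 7*w)*(j + 5*w)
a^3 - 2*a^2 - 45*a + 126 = (a - 6)*(a - 3)*(a + 7)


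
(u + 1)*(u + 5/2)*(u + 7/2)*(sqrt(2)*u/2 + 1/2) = sqrt(2)*u^4/2 + u^3/2 + 7*sqrt(2)*u^3/2 + 7*u^2/2 + 59*sqrt(2)*u^2/8 + 35*sqrt(2)*u/8 + 59*u/8 + 35/8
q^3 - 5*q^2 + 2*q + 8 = (q - 4)*(q - 2)*(q + 1)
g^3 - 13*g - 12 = (g - 4)*(g + 1)*(g + 3)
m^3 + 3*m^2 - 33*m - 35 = (m - 5)*(m + 1)*(m + 7)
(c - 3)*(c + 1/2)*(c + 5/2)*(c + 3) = c^4 + 3*c^3 - 31*c^2/4 - 27*c - 45/4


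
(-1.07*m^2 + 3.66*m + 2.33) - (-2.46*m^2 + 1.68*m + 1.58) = 1.39*m^2 + 1.98*m + 0.75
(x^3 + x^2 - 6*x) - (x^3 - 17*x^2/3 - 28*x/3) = 20*x^2/3 + 10*x/3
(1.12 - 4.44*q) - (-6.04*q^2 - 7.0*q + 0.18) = 6.04*q^2 + 2.56*q + 0.94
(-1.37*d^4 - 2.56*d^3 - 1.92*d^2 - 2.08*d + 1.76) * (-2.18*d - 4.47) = 2.9866*d^5 + 11.7047*d^4 + 15.6288*d^3 + 13.1168*d^2 + 5.4608*d - 7.8672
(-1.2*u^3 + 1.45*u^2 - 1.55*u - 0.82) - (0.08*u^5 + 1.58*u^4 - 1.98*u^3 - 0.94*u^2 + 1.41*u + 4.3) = -0.08*u^5 - 1.58*u^4 + 0.78*u^3 + 2.39*u^2 - 2.96*u - 5.12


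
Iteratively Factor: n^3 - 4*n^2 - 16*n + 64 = (n - 4)*(n^2 - 16) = (n - 4)^2*(n + 4)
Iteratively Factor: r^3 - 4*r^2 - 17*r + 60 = (r - 5)*(r^2 + r - 12) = (r - 5)*(r + 4)*(r - 3)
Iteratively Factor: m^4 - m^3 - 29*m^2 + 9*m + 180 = (m - 3)*(m^3 + 2*m^2 - 23*m - 60) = (m - 5)*(m - 3)*(m^2 + 7*m + 12) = (m - 5)*(m - 3)*(m + 4)*(m + 3)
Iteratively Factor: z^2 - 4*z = (z)*(z - 4)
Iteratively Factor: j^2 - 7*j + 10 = (j - 2)*(j - 5)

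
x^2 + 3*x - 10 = (x - 2)*(x + 5)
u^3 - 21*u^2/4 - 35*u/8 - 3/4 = (u - 6)*(u + 1/4)*(u + 1/2)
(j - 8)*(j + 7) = j^2 - j - 56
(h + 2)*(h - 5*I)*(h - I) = h^3 + 2*h^2 - 6*I*h^2 - 5*h - 12*I*h - 10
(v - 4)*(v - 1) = v^2 - 5*v + 4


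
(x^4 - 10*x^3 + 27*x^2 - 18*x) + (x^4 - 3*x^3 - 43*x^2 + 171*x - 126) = 2*x^4 - 13*x^3 - 16*x^2 + 153*x - 126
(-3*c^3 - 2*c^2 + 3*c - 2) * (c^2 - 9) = -3*c^5 - 2*c^4 + 30*c^3 + 16*c^2 - 27*c + 18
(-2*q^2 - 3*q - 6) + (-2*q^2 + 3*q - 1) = -4*q^2 - 7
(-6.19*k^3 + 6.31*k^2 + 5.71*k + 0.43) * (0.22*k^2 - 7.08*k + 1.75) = -1.3618*k^5 + 45.2134*k^4 - 54.2511*k^3 - 29.2897*k^2 + 6.9481*k + 0.7525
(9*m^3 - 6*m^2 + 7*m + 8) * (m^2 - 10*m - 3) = 9*m^5 - 96*m^4 + 40*m^3 - 44*m^2 - 101*m - 24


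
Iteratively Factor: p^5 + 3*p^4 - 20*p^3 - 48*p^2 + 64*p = (p)*(p^4 + 3*p^3 - 20*p^2 - 48*p + 64) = p*(p - 1)*(p^3 + 4*p^2 - 16*p - 64) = p*(p - 1)*(p + 4)*(p^2 - 16) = p*(p - 4)*(p - 1)*(p + 4)*(p + 4)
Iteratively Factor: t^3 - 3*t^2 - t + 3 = (t - 1)*(t^2 - 2*t - 3) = (t - 3)*(t - 1)*(t + 1)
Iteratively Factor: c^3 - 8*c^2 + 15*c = (c)*(c^2 - 8*c + 15) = c*(c - 5)*(c - 3)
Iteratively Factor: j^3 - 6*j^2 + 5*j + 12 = (j + 1)*(j^2 - 7*j + 12) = (j - 3)*(j + 1)*(j - 4)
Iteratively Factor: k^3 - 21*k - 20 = (k - 5)*(k^2 + 5*k + 4) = (k - 5)*(k + 1)*(k + 4)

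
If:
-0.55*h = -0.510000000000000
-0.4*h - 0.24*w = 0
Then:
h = 0.93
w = -1.55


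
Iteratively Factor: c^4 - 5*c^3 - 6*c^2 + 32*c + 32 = (c + 2)*(c^3 - 7*c^2 + 8*c + 16) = (c + 1)*(c + 2)*(c^2 - 8*c + 16) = (c - 4)*(c + 1)*(c + 2)*(c - 4)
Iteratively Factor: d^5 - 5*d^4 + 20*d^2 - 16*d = (d)*(d^4 - 5*d^3 + 20*d - 16) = d*(d - 4)*(d^3 - d^2 - 4*d + 4) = d*(d - 4)*(d + 2)*(d^2 - 3*d + 2) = d*(d - 4)*(d - 1)*(d + 2)*(d - 2)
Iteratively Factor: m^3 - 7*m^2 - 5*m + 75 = (m - 5)*(m^2 - 2*m - 15) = (m - 5)^2*(m + 3)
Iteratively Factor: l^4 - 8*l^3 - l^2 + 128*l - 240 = (l + 4)*(l^3 - 12*l^2 + 47*l - 60) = (l - 5)*(l + 4)*(l^2 - 7*l + 12) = (l - 5)*(l - 3)*(l + 4)*(l - 4)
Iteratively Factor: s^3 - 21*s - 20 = (s + 1)*(s^2 - s - 20) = (s + 1)*(s + 4)*(s - 5)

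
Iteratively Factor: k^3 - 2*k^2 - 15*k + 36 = (k + 4)*(k^2 - 6*k + 9) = (k - 3)*(k + 4)*(k - 3)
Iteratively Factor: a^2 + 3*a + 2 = (a + 2)*(a + 1)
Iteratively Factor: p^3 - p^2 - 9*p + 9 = (p - 3)*(p^2 + 2*p - 3) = (p - 3)*(p + 3)*(p - 1)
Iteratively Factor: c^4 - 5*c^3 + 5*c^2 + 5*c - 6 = (c - 2)*(c^3 - 3*c^2 - c + 3) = (c - 2)*(c - 1)*(c^2 - 2*c - 3) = (c - 3)*(c - 2)*(c - 1)*(c + 1)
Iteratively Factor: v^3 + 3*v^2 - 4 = (v + 2)*(v^2 + v - 2) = (v - 1)*(v + 2)*(v + 2)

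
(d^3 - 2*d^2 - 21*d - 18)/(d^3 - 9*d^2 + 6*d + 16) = (d^2 - 3*d - 18)/(d^2 - 10*d + 16)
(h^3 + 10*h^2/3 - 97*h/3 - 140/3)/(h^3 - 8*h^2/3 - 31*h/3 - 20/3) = (h + 7)/(h + 1)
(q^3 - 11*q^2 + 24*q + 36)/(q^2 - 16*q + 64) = (q^3 - 11*q^2 + 24*q + 36)/(q^2 - 16*q + 64)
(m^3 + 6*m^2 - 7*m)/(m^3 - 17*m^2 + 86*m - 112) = m*(m^2 + 6*m - 7)/(m^3 - 17*m^2 + 86*m - 112)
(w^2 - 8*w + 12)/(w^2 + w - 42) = (w - 2)/(w + 7)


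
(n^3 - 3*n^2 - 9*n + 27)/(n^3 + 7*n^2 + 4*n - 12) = (n^3 - 3*n^2 - 9*n + 27)/(n^3 + 7*n^2 + 4*n - 12)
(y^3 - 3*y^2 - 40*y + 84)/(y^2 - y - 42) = y - 2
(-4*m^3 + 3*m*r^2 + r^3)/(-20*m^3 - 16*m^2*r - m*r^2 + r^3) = (-m + r)/(-5*m + r)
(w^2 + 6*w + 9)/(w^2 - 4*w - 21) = (w + 3)/(w - 7)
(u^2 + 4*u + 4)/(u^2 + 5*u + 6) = (u + 2)/(u + 3)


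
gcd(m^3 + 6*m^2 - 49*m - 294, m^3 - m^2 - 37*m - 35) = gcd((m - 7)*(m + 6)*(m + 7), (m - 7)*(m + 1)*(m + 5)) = m - 7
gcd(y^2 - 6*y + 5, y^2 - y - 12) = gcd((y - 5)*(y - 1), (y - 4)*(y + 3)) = 1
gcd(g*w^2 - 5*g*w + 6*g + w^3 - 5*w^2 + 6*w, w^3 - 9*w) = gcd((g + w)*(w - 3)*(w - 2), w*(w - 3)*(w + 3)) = w - 3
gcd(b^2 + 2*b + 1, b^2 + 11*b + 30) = 1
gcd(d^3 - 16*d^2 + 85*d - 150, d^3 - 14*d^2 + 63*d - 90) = d^2 - 11*d + 30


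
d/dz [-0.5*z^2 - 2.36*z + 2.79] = -1.0*z - 2.36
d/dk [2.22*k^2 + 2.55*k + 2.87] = 4.44*k + 2.55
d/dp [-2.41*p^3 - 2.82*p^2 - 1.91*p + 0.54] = -7.23*p^2 - 5.64*p - 1.91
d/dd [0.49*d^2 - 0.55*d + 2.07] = 0.98*d - 0.55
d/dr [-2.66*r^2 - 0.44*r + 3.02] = -5.32*r - 0.44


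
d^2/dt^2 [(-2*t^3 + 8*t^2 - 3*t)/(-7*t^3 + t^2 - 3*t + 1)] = 2*(-378*t^6 + 315*t^5 + 525*t^4 - 460*t^3 + 132*t^2 - 3*t + 1)/(343*t^9 - 147*t^8 + 462*t^7 - 274*t^6 + 240*t^5 - 156*t^4 + 66*t^3 - 30*t^2 + 9*t - 1)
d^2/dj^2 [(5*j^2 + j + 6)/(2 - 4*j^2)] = (-4*j^3 - 102*j^2 - 6*j - 17)/(8*j^6 - 12*j^4 + 6*j^2 - 1)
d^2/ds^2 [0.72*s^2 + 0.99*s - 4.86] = 1.44000000000000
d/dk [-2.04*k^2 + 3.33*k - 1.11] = 3.33 - 4.08*k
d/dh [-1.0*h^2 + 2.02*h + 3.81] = 2.02 - 2.0*h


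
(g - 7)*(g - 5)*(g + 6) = g^3 - 6*g^2 - 37*g + 210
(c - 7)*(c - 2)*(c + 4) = c^3 - 5*c^2 - 22*c + 56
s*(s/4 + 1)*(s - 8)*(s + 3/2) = s^4/4 - 5*s^3/8 - 19*s^2/2 - 12*s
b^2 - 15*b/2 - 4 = (b - 8)*(b + 1/2)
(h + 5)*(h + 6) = h^2 + 11*h + 30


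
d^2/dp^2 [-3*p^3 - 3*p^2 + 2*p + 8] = -18*p - 6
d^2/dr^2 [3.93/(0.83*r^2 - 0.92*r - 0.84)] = (5.414754*r^2 - 6.001896*r - 3.93*(1.66*r - 0.92)*(3.32*r - 1.84) - 5.479992)/(-0.83*r^2 + 0.92*r + 0.84)^3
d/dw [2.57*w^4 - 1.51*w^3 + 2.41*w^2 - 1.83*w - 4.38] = 10.28*w^3 - 4.53*w^2 + 4.82*w - 1.83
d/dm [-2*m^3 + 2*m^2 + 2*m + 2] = -6*m^2 + 4*m + 2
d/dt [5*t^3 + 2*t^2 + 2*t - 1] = 15*t^2 + 4*t + 2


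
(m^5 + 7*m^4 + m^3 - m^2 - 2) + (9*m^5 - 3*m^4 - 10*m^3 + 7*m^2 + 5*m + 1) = 10*m^5 + 4*m^4 - 9*m^3 + 6*m^2 + 5*m - 1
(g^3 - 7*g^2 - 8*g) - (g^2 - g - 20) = g^3 - 8*g^2 - 7*g + 20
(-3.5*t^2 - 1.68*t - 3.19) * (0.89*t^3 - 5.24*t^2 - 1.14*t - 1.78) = -3.115*t^5 + 16.8448*t^4 + 9.9541*t^3 + 24.8608*t^2 + 6.627*t + 5.6782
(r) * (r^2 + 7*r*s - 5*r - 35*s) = r^3 + 7*r^2*s - 5*r^2 - 35*r*s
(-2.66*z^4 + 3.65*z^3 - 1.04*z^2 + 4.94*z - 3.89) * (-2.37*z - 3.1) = 6.3042*z^5 - 0.404500000000001*z^4 - 8.8502*z^3 - 8.4838*z^2 - 6.0947*z + 12.059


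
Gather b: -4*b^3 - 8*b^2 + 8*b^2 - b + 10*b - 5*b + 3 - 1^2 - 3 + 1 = -4*b^3 + 4*b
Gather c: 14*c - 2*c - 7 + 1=12*c - 6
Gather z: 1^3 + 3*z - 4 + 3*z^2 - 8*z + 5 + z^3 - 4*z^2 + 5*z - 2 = z^3 - z^2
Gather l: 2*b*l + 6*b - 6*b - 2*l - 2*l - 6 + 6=l*(2*b - 4)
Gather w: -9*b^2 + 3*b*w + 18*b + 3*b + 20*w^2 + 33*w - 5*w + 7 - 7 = -9*b^2 + 21*b + 20*w^2 + w*(3*b + 28)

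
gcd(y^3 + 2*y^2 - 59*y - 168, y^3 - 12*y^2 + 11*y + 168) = y^2 - 5*y - 24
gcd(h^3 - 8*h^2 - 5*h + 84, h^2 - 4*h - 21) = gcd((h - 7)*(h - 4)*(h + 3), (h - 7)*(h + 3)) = h^2 - 4*h - 21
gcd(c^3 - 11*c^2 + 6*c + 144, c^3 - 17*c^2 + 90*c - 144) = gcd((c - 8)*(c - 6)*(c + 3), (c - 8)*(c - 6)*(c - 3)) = c^2 - 14*c + 48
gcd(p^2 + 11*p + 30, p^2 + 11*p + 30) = p^2 + 11*p + 30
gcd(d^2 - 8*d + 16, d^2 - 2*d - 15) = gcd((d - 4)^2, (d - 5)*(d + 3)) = 1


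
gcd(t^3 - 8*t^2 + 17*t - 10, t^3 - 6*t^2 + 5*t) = t^2 - 6*t + 5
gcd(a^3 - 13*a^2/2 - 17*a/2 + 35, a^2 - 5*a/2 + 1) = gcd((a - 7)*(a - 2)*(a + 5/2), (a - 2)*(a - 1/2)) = a - 2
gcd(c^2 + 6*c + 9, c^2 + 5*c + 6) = c + 3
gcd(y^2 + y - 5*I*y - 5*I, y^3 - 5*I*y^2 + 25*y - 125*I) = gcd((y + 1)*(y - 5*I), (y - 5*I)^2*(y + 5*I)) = y - 5*I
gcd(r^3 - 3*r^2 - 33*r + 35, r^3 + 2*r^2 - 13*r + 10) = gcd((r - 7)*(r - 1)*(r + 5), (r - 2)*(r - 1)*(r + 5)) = r^2 + 4*r - 5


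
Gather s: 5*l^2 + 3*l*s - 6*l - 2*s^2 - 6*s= 5*l^2 - 6*l - 2*s^2 + s*(3*l - 6)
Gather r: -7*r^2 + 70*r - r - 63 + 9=-7*r^2 + 69*r - 54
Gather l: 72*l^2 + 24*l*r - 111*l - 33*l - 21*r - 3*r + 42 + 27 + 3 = 72*l^2 + l*(24*r - 144) - 24*r + 72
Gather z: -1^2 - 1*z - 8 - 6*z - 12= -7*z - 21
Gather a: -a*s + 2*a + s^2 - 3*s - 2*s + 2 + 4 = a*(2 - s) + s^2 - 5*s + 6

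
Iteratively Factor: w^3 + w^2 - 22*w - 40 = (w + 4)*(w^2 - 3*w - 10) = (w + 2)*(w + 4)*(w - 5)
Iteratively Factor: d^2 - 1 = (d + 1)*(d - 1)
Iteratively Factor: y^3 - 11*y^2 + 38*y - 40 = (y - 2)*(y^2 - 9*y + 20) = (y - 4)*(y - 2)*(y - 5)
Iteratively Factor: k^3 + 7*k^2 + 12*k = (k + 3)*(k^2 + 4*k) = (k + 3)*(k + 4)*(k)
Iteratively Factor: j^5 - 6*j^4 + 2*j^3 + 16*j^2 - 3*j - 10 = (j + 1)*(j^4 - 7*j^3 + 9*j^2 + 7*j - 10) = (j - 1)*(j + 1)*(j^3 - 6*j^2 + 3*j + 10) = (j - 1)*(j + 1)^2*(j^2 - 7*j + 10) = (j - 5)*(j - 1)*(j + 1)^2*(j - 2)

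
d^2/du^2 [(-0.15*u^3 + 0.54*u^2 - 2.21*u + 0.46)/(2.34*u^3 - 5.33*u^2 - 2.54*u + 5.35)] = (2.17198800000001*u^6 - 77.955696*u^5 + 237.398148*u^4 - 363.388468*u^3 + 498.628428*u^2 - 401.062788*u + 3.018652)/(12.812904*u^9 - 87.554844*u^8 + 157.706406*u^7 + 126.540271*u^6 - 571.543206*u^5 + 162.012201*u^4 + 619.119106*u^3 - 354.125595*u^2 - 218.10345*u + 153.130375)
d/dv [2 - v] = -1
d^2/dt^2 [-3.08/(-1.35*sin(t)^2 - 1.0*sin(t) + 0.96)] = (-22.4532*sin(t)^4 - 12.474*sin(t)^3 + 14.63308*sin(t)^2 + 21.9912*sin(t) + 14.14336)/(1.35*sin(t)^2 + 1.0*sin(t) - 0.96)^3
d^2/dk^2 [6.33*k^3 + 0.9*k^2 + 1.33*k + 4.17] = 37.98*k + 1.8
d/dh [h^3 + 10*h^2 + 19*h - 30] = 3*h^2 + 20*h + 19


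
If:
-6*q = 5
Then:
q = -5/6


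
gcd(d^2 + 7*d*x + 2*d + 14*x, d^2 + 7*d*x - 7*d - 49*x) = d + 7*x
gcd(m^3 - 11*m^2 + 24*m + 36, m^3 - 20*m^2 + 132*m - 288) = m^2 - 12*m + 36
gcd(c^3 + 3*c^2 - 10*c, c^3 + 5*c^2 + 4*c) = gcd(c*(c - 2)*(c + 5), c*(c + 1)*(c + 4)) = c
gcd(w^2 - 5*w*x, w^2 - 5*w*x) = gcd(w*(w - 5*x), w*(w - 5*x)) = -w^2 + 5*w*x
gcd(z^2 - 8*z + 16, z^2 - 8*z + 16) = z^2 - 8*z + 16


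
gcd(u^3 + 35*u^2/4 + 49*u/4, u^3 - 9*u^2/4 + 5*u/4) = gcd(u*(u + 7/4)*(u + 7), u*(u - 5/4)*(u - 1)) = u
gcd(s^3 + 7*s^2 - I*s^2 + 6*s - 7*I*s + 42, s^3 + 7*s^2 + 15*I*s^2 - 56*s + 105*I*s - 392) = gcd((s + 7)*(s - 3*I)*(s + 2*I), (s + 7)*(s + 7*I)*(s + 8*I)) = s + 7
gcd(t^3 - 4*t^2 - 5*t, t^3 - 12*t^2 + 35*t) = t^2 - 5*t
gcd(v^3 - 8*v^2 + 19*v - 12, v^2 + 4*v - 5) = v - 1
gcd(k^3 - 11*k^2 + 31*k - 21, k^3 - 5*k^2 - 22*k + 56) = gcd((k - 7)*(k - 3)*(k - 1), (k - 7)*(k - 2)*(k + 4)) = k - 7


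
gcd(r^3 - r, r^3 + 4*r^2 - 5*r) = r^2 - r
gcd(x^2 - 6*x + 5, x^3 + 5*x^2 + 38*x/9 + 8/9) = 1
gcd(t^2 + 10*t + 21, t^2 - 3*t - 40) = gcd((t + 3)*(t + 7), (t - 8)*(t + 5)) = 1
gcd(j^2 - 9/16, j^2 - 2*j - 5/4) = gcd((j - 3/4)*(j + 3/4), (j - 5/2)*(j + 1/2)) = 1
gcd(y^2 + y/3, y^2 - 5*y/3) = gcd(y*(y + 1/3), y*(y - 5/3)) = y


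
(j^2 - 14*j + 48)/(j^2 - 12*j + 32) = (j - 6)/(j - 4)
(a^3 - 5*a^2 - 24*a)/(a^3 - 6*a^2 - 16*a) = (a + 3)/(a + 2)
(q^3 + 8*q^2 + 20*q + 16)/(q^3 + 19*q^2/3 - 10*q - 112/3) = 3*(q^2 + 6*q + 8)/(3*q^2 + 13*q - 56)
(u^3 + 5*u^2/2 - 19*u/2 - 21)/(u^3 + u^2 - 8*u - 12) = (u + 7/2)/(u + 2)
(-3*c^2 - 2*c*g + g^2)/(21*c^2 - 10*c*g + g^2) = (-c - g)/(7*c - g)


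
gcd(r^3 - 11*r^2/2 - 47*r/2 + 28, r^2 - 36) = 1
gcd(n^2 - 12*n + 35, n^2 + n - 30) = n - 5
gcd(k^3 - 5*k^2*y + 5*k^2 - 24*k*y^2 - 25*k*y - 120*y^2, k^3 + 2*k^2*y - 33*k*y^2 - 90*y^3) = k + 3*y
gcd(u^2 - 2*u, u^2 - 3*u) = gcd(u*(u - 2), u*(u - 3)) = u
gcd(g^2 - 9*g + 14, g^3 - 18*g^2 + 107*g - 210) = g - 7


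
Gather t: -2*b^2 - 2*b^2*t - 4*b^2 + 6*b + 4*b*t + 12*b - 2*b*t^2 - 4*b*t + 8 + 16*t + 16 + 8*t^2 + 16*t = -6*b^2 + 18*b + t^2*(8 - 2*b) + t*(32 - 2*b^2) + 24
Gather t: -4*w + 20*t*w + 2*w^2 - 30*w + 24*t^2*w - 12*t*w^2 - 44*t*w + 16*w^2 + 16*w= 24*t^2*w + t*(-12*w^2 - 24*w) + 18*w^2 - 18*w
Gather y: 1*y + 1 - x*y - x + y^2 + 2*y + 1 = -x + y^2 + y*(3 - x) + 2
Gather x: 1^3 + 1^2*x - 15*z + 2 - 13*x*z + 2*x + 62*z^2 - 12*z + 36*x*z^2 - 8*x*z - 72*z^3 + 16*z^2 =x*(36*z^2 - 21*z + 3) - 72*z^3 + 78*z^2 - 27*z + 3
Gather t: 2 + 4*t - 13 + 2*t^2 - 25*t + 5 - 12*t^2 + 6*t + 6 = -10*t^2 - 15*t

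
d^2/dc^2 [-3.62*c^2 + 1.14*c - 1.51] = -7.24000000000000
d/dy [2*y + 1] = 2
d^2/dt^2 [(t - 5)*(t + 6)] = 2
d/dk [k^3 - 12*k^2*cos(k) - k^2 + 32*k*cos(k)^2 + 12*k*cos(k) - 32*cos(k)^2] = 12*k^2*sin(k) + 3*k^2 - 12*k*sin(k) - 32*k*sin(2*k) - 24*k*cos(k) - 2*k + 32*sin(2*k) + 32*cos(k)^2 + 12*cos(k)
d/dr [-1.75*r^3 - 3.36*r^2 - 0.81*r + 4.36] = -5.25*r^2 - 6.72*r - 0.81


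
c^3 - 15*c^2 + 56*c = c*(c - 8)*(c - 7)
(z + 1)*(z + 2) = z^2 + 3*z + 2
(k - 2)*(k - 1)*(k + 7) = k^3 + 4*k^2 - 19*k + 14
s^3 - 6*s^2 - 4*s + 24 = (s - 6)*(s - 2)*(s + 2)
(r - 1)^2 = r^2 - 2*r + 1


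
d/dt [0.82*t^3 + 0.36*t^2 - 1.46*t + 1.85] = 2.46*t^2 + 0.72*t - 1.46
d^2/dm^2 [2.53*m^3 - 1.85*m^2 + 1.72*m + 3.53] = 15.18*m - 3.7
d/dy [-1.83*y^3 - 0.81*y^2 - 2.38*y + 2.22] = -5.49*y^2 - 1.62*y - 2.38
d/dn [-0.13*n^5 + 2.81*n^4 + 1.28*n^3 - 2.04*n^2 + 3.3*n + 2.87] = -0.65*n^4 + 11.24*n^3 + 3.84*n^2 - 4.08*n + 3.3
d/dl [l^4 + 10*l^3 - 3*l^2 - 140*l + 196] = 4*l^3 + 30*l^2 - 6*l - 140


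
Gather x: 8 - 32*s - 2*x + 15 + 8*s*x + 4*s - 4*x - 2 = -28*s + x*(8*s - 6) + 21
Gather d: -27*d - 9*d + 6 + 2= 8 - 36*d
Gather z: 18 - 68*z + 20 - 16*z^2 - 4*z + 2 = -16*z^2 - 72*z + 40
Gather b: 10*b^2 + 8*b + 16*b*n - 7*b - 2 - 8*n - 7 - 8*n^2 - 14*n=10*b^2 + b*(16*n + 1) - 8*n^2 - 22*n - 9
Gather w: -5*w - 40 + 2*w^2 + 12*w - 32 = 2*w^2 + 7*w - 72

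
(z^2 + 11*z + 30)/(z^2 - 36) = (z + 5)/(z - 6)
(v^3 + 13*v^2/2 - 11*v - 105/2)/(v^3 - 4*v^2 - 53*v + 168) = (v + 5/2)/(v - 8)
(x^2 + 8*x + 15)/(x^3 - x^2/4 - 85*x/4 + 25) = 4*(x + 3)/(4*x^2 - 21*x + 20)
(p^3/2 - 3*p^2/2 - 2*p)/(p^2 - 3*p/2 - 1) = p*(-p^2 + 3*p + 4)/(-2*p^2 + 3*p + 2)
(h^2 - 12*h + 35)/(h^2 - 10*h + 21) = (h - 5)/(h - 3)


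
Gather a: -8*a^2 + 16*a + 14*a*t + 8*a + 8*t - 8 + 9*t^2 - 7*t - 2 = -8*a^2 + a*(14*t + 24) + 9*t^2 + t - 10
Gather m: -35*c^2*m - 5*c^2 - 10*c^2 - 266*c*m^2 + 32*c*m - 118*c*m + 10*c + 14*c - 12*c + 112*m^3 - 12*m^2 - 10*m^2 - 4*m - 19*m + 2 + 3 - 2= -15*c^2 + 12*c + 112*m^3 + m^2*(-266*c - 22) + m*(-35*c^2 - 86*c - 23) + 3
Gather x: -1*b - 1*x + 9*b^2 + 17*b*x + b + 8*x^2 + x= 9*b^2 + 17*b*x + 8*x^2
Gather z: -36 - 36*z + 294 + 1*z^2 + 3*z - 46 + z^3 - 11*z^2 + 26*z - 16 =z^3 - 10*z^2 - 7*z + 196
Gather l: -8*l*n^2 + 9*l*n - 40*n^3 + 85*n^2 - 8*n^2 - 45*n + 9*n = l*(-8*n^2 + 9*n) - 40*n^3 + 77*n^2 - 36*n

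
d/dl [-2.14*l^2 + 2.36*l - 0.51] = 2.36 - 4.28*l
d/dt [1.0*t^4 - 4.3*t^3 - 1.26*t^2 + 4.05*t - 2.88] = 4.0*t^3 - 12.9*t^2 - 2.52*t + 4.05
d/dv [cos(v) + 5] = -sin(v)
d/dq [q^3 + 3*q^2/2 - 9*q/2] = 3*q^2 + 3*q - 9/2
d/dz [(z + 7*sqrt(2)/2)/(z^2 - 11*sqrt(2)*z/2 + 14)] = (-2*z^2 - 14*sqrt(2)*z + 105)/(2*z^4 - 22*sqrt(2)*z^3 + 177*z^2 - 308*sqrt(2)*z + 392)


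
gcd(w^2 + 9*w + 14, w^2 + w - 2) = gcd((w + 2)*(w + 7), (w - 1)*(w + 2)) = w + 2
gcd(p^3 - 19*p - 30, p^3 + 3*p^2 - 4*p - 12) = p^2 + 5*p + 6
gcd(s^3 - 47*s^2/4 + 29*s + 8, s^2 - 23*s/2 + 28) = s - 8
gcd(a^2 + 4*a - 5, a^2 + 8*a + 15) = a + 5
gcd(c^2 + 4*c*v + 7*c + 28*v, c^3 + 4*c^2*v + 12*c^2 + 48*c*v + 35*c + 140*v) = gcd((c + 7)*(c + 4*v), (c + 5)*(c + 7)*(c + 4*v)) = c^2 + 4*c*v + 7*c + 28*v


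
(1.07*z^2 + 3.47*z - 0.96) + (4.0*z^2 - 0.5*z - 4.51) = 5.07*z^2 + 2.97*z - 5.47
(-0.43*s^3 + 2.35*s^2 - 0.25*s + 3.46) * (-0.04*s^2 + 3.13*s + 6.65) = 0.0172*s^5 - 1.4399*s^4 + 4.506*s^3 + 14.7066*s^2 + 9.1673*s + 23.009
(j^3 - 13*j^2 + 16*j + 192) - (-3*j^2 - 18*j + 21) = j^3 - 10*j^2 + 34*j + 171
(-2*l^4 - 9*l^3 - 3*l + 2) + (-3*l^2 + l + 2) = -2*l^4 - 9*l^3 - 3*l^2 - 2*l + 4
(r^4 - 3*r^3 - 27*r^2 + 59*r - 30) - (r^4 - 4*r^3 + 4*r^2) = r^3 - 31*r^2 + 59*r - 30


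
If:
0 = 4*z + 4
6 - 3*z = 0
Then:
No Solution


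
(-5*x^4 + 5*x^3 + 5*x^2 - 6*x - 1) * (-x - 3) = 5*x^5 + 10*x^4 - 20*x^3 - 9*x^2 + 19*x + 3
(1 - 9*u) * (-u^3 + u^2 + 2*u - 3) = 9*u^4 - 10*u^3 - 17*u^2 + 29*u - 3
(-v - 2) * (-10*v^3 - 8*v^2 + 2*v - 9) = 10*v^4 + 28*v^3 + 14*v^2 + 5*v + 18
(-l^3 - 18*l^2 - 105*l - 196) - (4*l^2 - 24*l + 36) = -l^3 - 22*l^2 - 81*l - 232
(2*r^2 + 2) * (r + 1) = 2*r^3 + 2*r^2 + 2*r + 2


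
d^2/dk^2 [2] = 0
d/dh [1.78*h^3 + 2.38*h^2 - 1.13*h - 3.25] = 5.34*h^2 + 4.76*h - 1.13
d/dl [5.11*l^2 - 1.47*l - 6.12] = 10.22*l - 1.47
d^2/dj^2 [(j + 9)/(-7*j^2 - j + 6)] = 2*(-(j + 9)*(14*j + 1)^2 + (21*j + 64)*(7*j^2 + j - 6))/(7*j^2 + j - 6)^3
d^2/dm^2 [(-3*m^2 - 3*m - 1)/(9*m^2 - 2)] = 6*(-81*m^3 - 135*m^2 - 54*m - 10)/(729*m^6 - 486*m^4 + 108*m^2 - 8)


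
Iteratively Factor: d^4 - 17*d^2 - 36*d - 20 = (d + 1)*(d^3 - d^2 - 16*d - 20) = (d - 5)*(d + 1)*(d^2 + 4*d + 4) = (d - 5)*(d + 1)*(d + 2)*(d + 2)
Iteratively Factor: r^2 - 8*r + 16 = (r - 4)*(r - 4)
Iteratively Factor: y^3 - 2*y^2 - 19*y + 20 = (y - 1)*(y^2 - y - 20) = (y - 1)*(y + 4)*(y - 5)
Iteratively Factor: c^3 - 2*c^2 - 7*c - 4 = (c - 4)*(c^2 + 2*c + 1) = (c - 4)*(c + 1)*(c + 1)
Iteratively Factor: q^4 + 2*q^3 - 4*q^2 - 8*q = (q + 2)*(q^3 - 4*q) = q*(q + 2)*(q^2 - 4) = q*(q - 2)*(q + 2)*(q + 2)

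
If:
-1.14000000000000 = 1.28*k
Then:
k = -0.89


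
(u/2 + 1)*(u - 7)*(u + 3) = u^3/2 - u^2 - 29*u/2 - 21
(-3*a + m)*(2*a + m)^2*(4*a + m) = -48*a^4 - 44*a^3*m - 4*a^2*m^2 + 5*a*m^3 + m^4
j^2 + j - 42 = (j - 6)*(j + 7)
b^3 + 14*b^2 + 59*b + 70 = (b + 2)*(b + 5)*(b + 7)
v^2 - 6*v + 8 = (v - 4)*(v - 2)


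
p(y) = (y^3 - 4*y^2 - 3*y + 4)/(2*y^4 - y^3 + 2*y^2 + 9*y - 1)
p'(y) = (3*y^2 - 8*y - 3)/(2*y^4 - y^3 + 2*y^2 + 9*y - 1) + (-8*y^3 + 3*y^2 - 4*y - 9)*(y^3 - 4*y^2 - 3*y + 4)/(2*y^4 - y^3 + 2*y^2 + 9*y - 1)^2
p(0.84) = -0.09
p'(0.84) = -0.75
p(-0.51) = -0.91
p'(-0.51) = -1.35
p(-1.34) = 2.55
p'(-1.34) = -108.59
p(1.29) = -0.25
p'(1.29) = -0.10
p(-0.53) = -0.88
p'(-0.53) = -1.30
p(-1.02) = -0.38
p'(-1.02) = -1.18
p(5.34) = 0.02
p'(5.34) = 0.01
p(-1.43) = -1.87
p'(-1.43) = -22.84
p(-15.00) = -0.04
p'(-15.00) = 0.00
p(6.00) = 0.02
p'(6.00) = 0.01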